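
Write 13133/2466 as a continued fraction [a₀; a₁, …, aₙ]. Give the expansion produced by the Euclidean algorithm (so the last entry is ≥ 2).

13133 = 5*2466 + 803
2466 = 3*803 + 57
803 = 14*57 + 5
57 = 11*5 + 2
5 = 2*2 + 1
2 = 2*1 + 0  (stop)
So 13133/2466 = [5; 3, 14, 11, 2, 2].

[5; 3, 14, 11, 2, 2]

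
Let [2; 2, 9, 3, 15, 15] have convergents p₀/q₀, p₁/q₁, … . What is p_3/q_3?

Using pₖ = aₖpₖ₋₁ + pₖ₋₂, qₖ = aₖqₖ₋₁ + qₖ₋₂ (with p₋₁=1, p₋₂=0, q₋₁=0, q₋₂=1):
  k=0: a=2, p=2, q=1
  k=1: a=2, p=5, q=2
  k=2: a=9, p=47, q=19
  k=3: a=3, p=146, q=59

146/59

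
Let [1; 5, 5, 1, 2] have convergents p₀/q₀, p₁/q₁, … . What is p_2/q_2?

Using pₖ = aₖpₖ₋₁ + pₖ₋₂, qₖ = aₖqₖ₋₁ + qₖ₋₂ (with p₋₁=1, p₋₂=0, q₋₁=0, q₋₂=1):
  k=0: a=1, p=1, q=1
  k=1: a=5, p=6, q=5
  k=2: a=5, p=31, q=26

31/26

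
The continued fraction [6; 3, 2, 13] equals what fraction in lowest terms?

Fold from the inside: start with 13/1.
  2 + 1/13 = 27/13
  3 + 13/27 = 94/27
  6 + 27/94 = 591/94

591/94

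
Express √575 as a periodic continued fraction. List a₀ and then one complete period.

[23; 1, 46]

a₀ = ⌊√575⌋ = 23.
With m₀=0, d₀=1 and mₖ₊₁ = dₖaₖ − mₖ, dₖ₊₁ = (n − mₖ₊₁²)/dₖ, aₖ₊₁ = ⌊(a₀+mₖ₊₁)/dₖ₊₁⌋:
  k=1: m=23, d=46, a=1
  k=2: m=23, d=1, a=46
d=1 and a=2a₀=46 at k=2, so the next step gives (m, d) = (23, 46) again — its k=1 value — and the period has length 2.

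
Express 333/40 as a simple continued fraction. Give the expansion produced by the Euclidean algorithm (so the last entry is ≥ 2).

333 = 8×40 + 13
40 = 3×13 + 1
13 = 13×1 + 0  (stop)
So 333/40 = [8; 3, 13].

[8; 3, 13]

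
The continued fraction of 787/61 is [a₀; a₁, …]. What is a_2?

787 = 12·61 + 55   →  a_0 = 12
61 = 1·55 + 6   →  a_1 = 1
55 = 9·6 + 1   →  a_2 = 9

9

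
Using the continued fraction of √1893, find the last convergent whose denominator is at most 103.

2567/59

√1893 = [43; 1, 1, 28, 1, 1, 86, …] (period length 6).
Convergents:
  p_0/q_0 = 43/1
  p_1/q_1 = 44/1
  p_2/q_2 = 87/2
  p_3/q_3 = 2480/57
  p_4/q_4 = 2567/59
  p_5/q_5 = 5047/116
q_4 = 59 ≤ 103 < 116 = q_5, so the answer is 2567/59.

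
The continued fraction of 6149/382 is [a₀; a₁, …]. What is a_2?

3

6149 = 16·382 + 37   →  a_0 = 16
382 = 10·37 + 12   →  a_1 = 10
37 = 3·12 + 1   →  a_2 = 3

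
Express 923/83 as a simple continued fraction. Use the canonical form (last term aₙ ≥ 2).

[11; 8, 3, 3]

923 = 11*83 + 10
83 = 8*10 + 3
10 = 3*3 + 1
3 = 3*1 + 0  (stop)
So 923/83 = [11; 8, 3, 3].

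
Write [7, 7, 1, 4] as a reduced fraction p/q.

278/39

Using pₖ = aₖpₖ₋₁ + pₖ₋₂ and qₖ = aₖqₖ₋₁ + qₖ₋₂:
  k=0: a=7, p=7, q=1
  k=1: a=7, p=50, q=7
  k=2: a=1, p=57, q=8
  k=3: a=4, p=278, q=39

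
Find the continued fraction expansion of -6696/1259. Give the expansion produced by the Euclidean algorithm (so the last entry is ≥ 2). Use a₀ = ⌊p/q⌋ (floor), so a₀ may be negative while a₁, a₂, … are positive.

[-6; 1, 2, 7, 6, 4, 2]

-6696 = -6×1259 + 858
1259 = 1×858 + 401
858 = 2×401 + 56
401 = 7×56 + 9
56 = 6×9 + 2
9 = 4×2 + 1
2 = 2×1 + 0  (stop)
So -6696/1259 = [-6; 1, 2, 7, 6, 4, 2].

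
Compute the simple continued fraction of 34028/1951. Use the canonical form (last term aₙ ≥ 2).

34028 = 17*1951 + 861
1951 = 2*861 + 229
861 = 3*229 + 174
229 = 1*174 + 55
174 = 3*55 + 9
55 = 6*9 + 1
9 = 9*1 + 0  (stop)
So 34028/1951 = [17; 2, 3, 1, 3, 6, 9].

[17; 2, 3, 1, 3, 6, 9]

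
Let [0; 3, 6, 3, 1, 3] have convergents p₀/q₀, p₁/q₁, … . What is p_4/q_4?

25/79

Using pₖ = aₖpₖ₋₁ + pₖ₋₂, qₖ = aₖqₖ₋₁ + qₖ₋₂ (with p₋₁=1, p₋₂=0, q₋₁=0, q₋₂=1):
  k=0: a=0, p=0, q=1
  k=1: a=3, p=1, q=3
  k=2: a=6, p=6, q=19
  k=3: a=3, p=19, q=60
  k=4: a=1, p=25, q=79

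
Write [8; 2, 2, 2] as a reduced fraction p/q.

Fold from the inside: start with 2/1.
  2 + 1/2 = 5/2
  2 + 2/5 = 12/5
  8 + 5/12 = 101/12

101/12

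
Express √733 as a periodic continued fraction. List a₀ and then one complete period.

a₀ = ⌊√733⌋ = 27.
With m₀=0, d₀=1 and mₖ₊₁ = dₖaₖ − mₖ, dₖ₊₁ = (n − mₖ₊₁²)/dₖ, aₖ₊₁ = ⌊(a₀+mₖ₊₁)/dₖ₊₁⌋:
  k=1: m=27, d=4, a=13
  k=2: m=25, d=27, a=1
  k=3: m=2, d=27, a=1
  k=4: m=25, d=4, a=13
  k=5: m=27, d=1, a=54
d=1 and a=2a₀=54 at k=5, so the next step gives (m, d) = (27, 4) again — its k=1 value — and the period has length 5.

[27; 13, 1, 1, 13, 54]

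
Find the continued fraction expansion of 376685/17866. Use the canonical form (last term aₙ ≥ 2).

376685 = 21×17866 + 1499
17866 = 11×1499 + 1377
1499 = 1×1377 + 122
1377 = 11×122 + 35
122 = 3×35 + 17
35 = 2×17 + 1
17 = 17×1 + 0  (stop)
So 376685/17866 = [21; 11, 1, 11, 3, 2, 17].

[21; 11, 1, 11, 3, 2, 17]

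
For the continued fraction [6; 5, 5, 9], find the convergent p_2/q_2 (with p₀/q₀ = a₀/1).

Using pₖ = aₖpₖ₋₁ + pₖ₋₂, qₖ = aₖqₖ₋₁ + qₖ₋₂ (with p₋₁=1, p₋₂=0, q₋₁=0, q₋₂=1):
  k=0: a=6, p=6, q=1
  k=1: a=5, p=31, q=5
  k=2: a=5, p=161, q=26

161/26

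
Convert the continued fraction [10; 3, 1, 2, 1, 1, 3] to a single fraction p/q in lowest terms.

Using pₖ = aₖpₖ₋₁ + pₖ₋₂ and qₖ = aₖqₖ₋₁ + qₖ₋₂:
  k=0: a=10, p=10, q=1
  k=1: a=3, p=31, q=3
  k=2: a=1, p=41, q=4
  k=3: a=2, p=113, q=11
  k=4: a=1, p=154, q=15
  k=5: a=1, p=267, q=26
  k=6: a=3, p=955, q=93

955/93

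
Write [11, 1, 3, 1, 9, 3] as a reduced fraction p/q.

1793/152

Using pₖ = aₖpₖ₋₁ + pₖ₋₂ and qₖ = aₖqₖ₋₁ + qₖ₋₂:
  k=0: a=11, p=11, q=1
  k=1: a=1, p=12, q=1
  k=2: a=3, p=47, q=4
  k=3: a=1, p=59, q=5
  k=4: a=9, p=578, q=49
  k=5: a=3, p=1793, q=152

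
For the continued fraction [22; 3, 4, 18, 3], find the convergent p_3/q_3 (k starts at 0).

5287/237

Using pₖ = aₖpₖ₋₁ + pₖ₋₂, qₖ = aₖqₖ₋₁ + qₖ₋₂ (with p₋₁=1, p₋₂=0, q₋₁=0, q₋₂=1):
  k=0: a=22, p=22, q=1
  k=1: a=3, p=67, q=3
  k=2: a=4, p=290, q=13
  k=3: a=18, p=5287, q=237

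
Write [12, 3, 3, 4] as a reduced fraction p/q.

Fold from the inside: start with 4/1.
  3 + 1/4 = 13/4
  3 + 4/13 = 43/13
  12 + 13/43 = 529/43

529/43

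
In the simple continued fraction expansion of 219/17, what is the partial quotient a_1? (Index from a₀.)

1

219 = 12·17 + 15   →  a_0 = 12
17 = 1·15 + 2   →  a_1 = 1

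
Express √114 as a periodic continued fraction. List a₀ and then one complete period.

a₀ = ⌊√114⌋ = 10.
With m₀=0, d₀=1 and mₖ₊₁ = dₖaₖ − mₖ, dₖ₊₁ = (n − mₖ₊₁²)/dₖ, aₖ₊₁ = ⌊(a₀+mₖ₊₁)/dₖ₊₁⌋:
  k=1: m=10, d=14, a=1
  k=2: m=4, d=7, a=2
  k=3: m=10, d=2, a=10
  k=4: m=10, d=7, a=2
  k=5: m=4, d=14, a=1
  k=6: m=10, d=1, a=20
d=1 and a=2a₀=20 at k=6, so the next step gives (m, d) = (10, 14) again — its k=1 value — and the period has length 6.

[10; 1, 2, 10, 2, 1, 20]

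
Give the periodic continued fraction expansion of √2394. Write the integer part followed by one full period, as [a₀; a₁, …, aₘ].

a₀ = ⌊√2394⌋ = 48.
With m₀=0, d₀=1 and mₖ₊₁ = dₖaₖ − mₖ, dₖ₊₁ = (n − mₖ₊₁²)/dₖ, aₖ₊₁ = ⌊(a₀+mₖ₊₁)/dₖ₊₁⌋:
  k=1: m=48, d=90, a=1
  k=2: m=42, d=7, a=12
  k=3: m=42, d=90, a=1
  k=4: m=48, d=1, a=96
d=1 and a=2a₀=96 at k=4, so the next step gives (m, d) = (48, 90) again — its k=1 value — and the period has length 4.

[48; 1, 12, 1, 96]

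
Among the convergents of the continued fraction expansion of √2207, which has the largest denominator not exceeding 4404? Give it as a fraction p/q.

205297/4370

√2207 = [46; 1, 45, 1, 92, …] (period length 4).
Convergents:
  p_0/q_0 = 46/1
  p_1/q_1 = 47/1
  p_2/q_2 = 2161/46
  p_3/q_3 = 2208/47
  p_4/q_4 = 205297/4370
  p_5/q_5 = 207505/4417
q_4 = 4370 ≤ 4404 < 4417 = q_5, so the answer is 205297/4370.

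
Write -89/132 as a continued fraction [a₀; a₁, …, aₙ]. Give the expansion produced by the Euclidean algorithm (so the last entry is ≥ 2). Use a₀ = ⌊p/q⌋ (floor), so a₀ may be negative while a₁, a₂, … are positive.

[-1; 3, 14, 3]

-89 = -1·132 + 43
132 = 3·43 + 3
43 = 14·3 + 1
3 = 3·1 + 0  (stop)
So -89/132 = [-1; 3, 14, 3].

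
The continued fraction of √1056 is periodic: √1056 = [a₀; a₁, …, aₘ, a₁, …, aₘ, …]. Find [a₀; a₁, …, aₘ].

a₀ = ⌊√1056⌋ = 32.
With m₀=0, d₀=1 and mₖ₊₁ = dₖaₖ − mₖ, dₖ₊₁ = (n − mₖ₊₁²)/dₖ, aₖ₊₁ = ⌊(a₀+mₖ₊₁)/dₖ₊₁⌋:
  k=1: m=32, d=32, a=2
  k=2: m=32, d=1, a=64
d=1 and a=2a₀=64 at k=2, so the next step gives (m, d) = (32, 32) again — its k=1 value — and the period has length 2.

[32; 2, 64]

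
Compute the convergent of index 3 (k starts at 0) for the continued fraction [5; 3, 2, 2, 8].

Using pₖ = aₖpₖ₋₁ + pₖ₋₂, qₖ = aₖqₖ₋₁ + qₖ₋₂ (with p₋₁=1, p₋₂=0, q₋₁=0, q₋₂=1):
  k=0: a=5, p=5, q=1
  k=1: a=3, p=16, q=3
  k=2: a=2, p=37, q=7
  k=3: a=2, p=90, q=17

90/17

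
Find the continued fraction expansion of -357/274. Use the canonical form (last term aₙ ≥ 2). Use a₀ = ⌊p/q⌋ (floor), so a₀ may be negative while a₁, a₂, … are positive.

-357 = -2*274 + 191
274 = 1*191 + 83
191 = 2*83 + 25
83 = 3*25 + 8
25 = 3*8 + 1
8 = 8*1 + 0  (stop)
So -357/274 = [-2; 1, 2, 3, 3, 8].

[-2; 1, 2, 3, 3, 8]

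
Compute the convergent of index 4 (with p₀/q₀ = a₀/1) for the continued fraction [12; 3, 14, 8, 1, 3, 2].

4807/390

Using pₖ = aₖpₖ₋₁ + pₖ₋₂, qₖ = aₖqₖ₋₁ + qₖ₋₂ (with p₋₁=1, p₋₂=0, q₋₁=0, q₋₂=1):
  k=0: a=12, p=12, q=1
  k=1: a=3, p=37, q=3
  k=2: a=14, p=530, q=43
  k=3: a=8, p=4277, q=347
  k=4: a=1, p=4807, q=390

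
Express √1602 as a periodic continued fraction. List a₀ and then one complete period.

a₀ = ⌊√1602⌋ = 40.
With m₀=0, d₀=1 and mₖ₊₁ = dₖaₖ − mₖ, dₖ₊₁ = (n − mₖ₊₁²)/dₖ, aₖ₊₁ = ⌊(a₀+mₖ₊₁)/dₖ₊₁⌋:
  k=1: m=40, d=2, a=40
  k=2: m=40, d=1, a=80
d=1 and a=2a₀=80 at k=2, so the next step gives (m, d) = (40, 2) again — its k=1 value — and the period has length 2.

[40; 40, 80]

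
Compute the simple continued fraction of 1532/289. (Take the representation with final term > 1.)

1532 = 5·289 + 87
289 = 3·87 + 28
87 = 3·28 + 3
28 = 9·3 + 1
3 = 3·1 + 0  (stop)
So 1532/289 = [5; 3, 3, 9, 3].

[5; 3, 3, 9, 3]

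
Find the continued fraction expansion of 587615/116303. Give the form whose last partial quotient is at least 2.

[5; 19, 15, 7, 3, 18]

587615 = 5×116303 + 6100
116303 = 19×6100 + 403
6100 = 15×403 + 55
403 = 7×55 + 18
55 = 3×18 + 1
18 = 18×1 + 0  (stop)
So 587615/116303 = [5; 19, 15, 7, 3, 18].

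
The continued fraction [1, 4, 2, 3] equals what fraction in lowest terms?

38/31

Fold from the inside: start with 3/1.
  2 + 1/3 = 7/3
  4 + 3/7 = 31/7
  1 + 7/31 = 38/31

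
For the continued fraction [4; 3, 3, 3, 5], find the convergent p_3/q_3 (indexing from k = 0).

Using pₖ = aₖpₖ₋₁ + pₖ₋₂, qₖ = aₖqₖ₋₁ + qₖ₋₂ (with p₋₁=1, p₋₂=0, q₋₁=0, q₋₂=1):
  k=0: a=4, p=4, q=1
  k=1: a=3, p=13, q=3
  k=2: a=3, p=43, q=10
  k=3: a=3, p=142, q=33

142/33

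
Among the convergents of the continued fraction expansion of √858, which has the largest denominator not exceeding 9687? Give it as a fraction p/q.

√858 = [29; 3, 2, 3, 58, …] (period length 4).
Convergents:
  p_0/q_0 = 29/1
  p_1/q_1 = 88/3
  p_2/q_2 = 205/7
  p_3/q_3 = 703/24
  p_4/q_4 = 40979/1399
  p_5/q_5 = 123640/4221
  p_6/q_6 = 288259/9841
q_5 = 4221 ≤ 9687 < 9841 = q_6, so the answer is 123640/4221.

123640/4221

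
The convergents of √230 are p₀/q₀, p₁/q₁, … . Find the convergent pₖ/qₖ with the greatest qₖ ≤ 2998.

16561/1092

√230 = [15; 6, 30, …] (period length 2).
Convergents:
  p_0/q_0 = 15/1
  p_1/q_1 = 91/6
  p_2/q_2 = 2745/181
  p_3/q_3 = 16561/1092
  p_4/q_4 = 499575/32941
q_3 = 1092 ≤ 2998 < 32941 = q_4, so the answer is 16561/1092.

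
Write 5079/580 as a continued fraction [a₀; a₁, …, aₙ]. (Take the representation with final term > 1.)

[8; 1, 3, 8, 1, 4, 3]

5079 = 8·580 + 439
580 = 1·439 + 141
439 = 3·141 + 16
141 = 8·16 + 13
16 = 1·13 + 3
13 = 4·3 + 1
3 = 3·1 + 0  (stop)
So 5079/580 = [8; 1, 3, 8, 1, 4, 3].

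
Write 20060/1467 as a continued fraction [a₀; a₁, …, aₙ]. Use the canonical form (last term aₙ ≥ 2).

20060 = 13*1467 + 989
1467 = 1*989 + 478
989 = 2*478 + 33
478 = 14*33 + 16
33 = 2*16 + 1
16 = 16*1 + 0  (stop)
So 20060/1467 = [13; 1, 2, 14, 2, 16].

[13; 1, 2, 14, 2, 16]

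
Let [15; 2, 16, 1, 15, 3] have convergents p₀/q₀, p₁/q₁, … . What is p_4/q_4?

Using pₖ = aₖpₖ₋₁ + pₖ₋₂, qₖ = aₖqₖ₋₁ + qₖ₋₂ (with p₋₁=1, p₋₂=0, q₋₁=0, q₋₂=1):
  k=0: a=15, p=15, q=1
  k=1: a=2, p=31, q=2
  k=2: a=16, p=511, q=33
  k=3: a=1, p=542, q=35
  k=4: a=15, p=8641, q=558

8641/558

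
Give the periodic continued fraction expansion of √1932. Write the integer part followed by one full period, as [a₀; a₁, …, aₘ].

a₀ = ⌊√1932⌋ = 43.
With m₀=0, d₀=1 and mₖ₊₁ = dₖaₖ − mₖ, dₖ₊₁ = (n − mₖ₊₁²)/dₖ, aₖ₊₁ = ⌊(a₀+mₖ₊₁)/dₖ₊₁⌋:
  k=1: m=43, d=83, a=1
  k=2: m=40, d=4, a=20
  k=3: m=40, d=83, a=1
  k=4: m=43, d=1, a=86
d=1 and a=2a₀=86 at k=4, so the next step gives (m, d) = (43, 83) again — its k=1 value — and the period has length 4.

[43; 1, 20, 1, 86]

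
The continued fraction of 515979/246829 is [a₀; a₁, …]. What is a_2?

515979 = 2·246829 + 22321   →  a_0 = 2
246829 = 11·22321 + 1298   →  a_1 = 11
22321 = 17·1298 + 255   →  a_2 = 17

17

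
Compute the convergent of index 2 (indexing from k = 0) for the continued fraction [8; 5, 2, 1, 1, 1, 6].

90/11

Using pₖ = aₖpₖ₋₁ + pₖ₋₂, qₖ = aₖqₖ₋₁ + qₖ₋₂ (with p₋₁=1, p₋₂=0, q₋₁=0, q₋₂=1):
  k=0: a=8, p=8, q=1
  k=1: a=5, p=41, q=5
  k=2: a=2, p=90, q=11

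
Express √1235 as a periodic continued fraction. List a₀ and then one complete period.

a₀ = ⌊√1235⌋ = 35.
With m₀=0, d₀=1 and mₖ₊₁ = dₖaₖ − mₖ, dₖ₊₁ = (n − mₖ₊₁²)/dₖ, aₖ₊₁ = ⌊(a₀+mₖ₊₁)/dₖ₊₁⌋:
  k=1: m=35, d=10, a=7
  k=2: m=35, d=1, a=70
d=1 and a=2a₀=70 at k=2, so the next step gives (m, d) = (35, 10) again — its k=1 value — and the period has length 2.

[35; 7, 70]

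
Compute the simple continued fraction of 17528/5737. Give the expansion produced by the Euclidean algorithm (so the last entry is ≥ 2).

[3; 18, 10, 4, 2, 3]

17528 = 3*5737 + 317
5737 = 18*317 + 31
317 = 10*31 + 7
31 = 4*7 + 3
7 = 2*3 + 1
3 = 3*1 + 0  (stop)
So 17528/5737 = [3; 18, 10, 4, 2, 3].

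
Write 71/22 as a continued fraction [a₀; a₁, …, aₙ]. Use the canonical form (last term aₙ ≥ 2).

[3; 4, 2, 2]

71 = 3×22 + 5
22 = 4×5 + 2
5 = 2×2 + 1
2 = 2×1 + 0  (stop)
So 71/22 = [3; 4, 2, 2].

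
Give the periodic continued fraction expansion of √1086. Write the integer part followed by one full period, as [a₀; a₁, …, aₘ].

a₀ = ⌊√1086⌋ = 32.
With m₀=0, d₀=1 and mₖ₊₁ = dₖaₖ − mₖ, dₖ₊₁ = (n − mₖ₊₁²)/dₖ, aₖ₊₁ = ⌊(a₀+mₖ₊₁)/dₖ₊₁⌋:
  k=1: m=32, d=62, a=1
  k=2: m=30, d=3, a=20
  k=3: m=30, d=62, a=1
  k=4: m=32, d=1, a=64
d=1 and a=2a₀=64 at k=4, so the next step gives (m, d) = (32, 62) again — its k=1 value — and the period has length 4.

[32; 1, 20, 1, 64]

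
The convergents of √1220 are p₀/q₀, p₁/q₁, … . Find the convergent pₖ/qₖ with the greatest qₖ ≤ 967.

33706/965

√1220 = [34; 1, 12, 1, 68, …] (period length 4).
Convergents:
  p_0/q_0 = 34/1
  p_1/q_1 = 35/1
  p_2/q_2 = 454/13
  p_3/q_3 = 489/14
  p_4/q_4 = 33706/965
  p_5/q_5 = 34195/979
q_4 = 965 ≤ 967 < 979 = q_5, so the answer is 33706/965.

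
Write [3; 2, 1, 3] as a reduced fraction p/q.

37/11

Using pₖ = aₖpₖ₋₁ + pₖ₋₂ and qₖ = aₖqₖ₋₁ + qₖ₋₂:
  k=0: a=3, p=3, q=1
  k=1: a=2, p=7, q=2
  k=2: a=1, p=10, q=3
  k=3: a=3, p=37, q=11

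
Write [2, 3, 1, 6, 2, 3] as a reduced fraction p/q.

454/201

Fold from the inside: start with 3/1.
  2 + 1/3 = 7/3
  6 + 3/7 = 45/7
  1 + 7/45 = 52/45
  3 + 45/52 = 201/52
  2 + 52/201 = 454/201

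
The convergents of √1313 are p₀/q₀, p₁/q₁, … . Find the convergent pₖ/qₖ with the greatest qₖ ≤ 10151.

178604/4929

√1313 = [36; 4, 4, 72, …] (period length 3).
Convergents:
  p_0/q_0 = 36/1
  p_1/q_1 = 145/4
  p_2/q_2 = 616/17
  p_3/q_3 = 44497/1228
  p_4/q_4 = 178604/4929
  p_5/q_5 = 758913/20944
q_4 = 4929 ≤ 10151 < 20944 = q_5, so the answer is 178604/4929.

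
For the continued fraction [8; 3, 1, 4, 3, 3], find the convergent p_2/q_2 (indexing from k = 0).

Using pₖ = aₖpₖ₋₁ + pₖ₋₂, qₖ = aₖqₖ₋₁ + qₖ₋₂ (with p₋₁=1, p₋₂=0, q₋₁=0, q₋₂=1):
  k=0: a=8, p=8, q=1
  k=1: a=3, p=25, q=3
  k=2: a=1, p=33, q=4

33/4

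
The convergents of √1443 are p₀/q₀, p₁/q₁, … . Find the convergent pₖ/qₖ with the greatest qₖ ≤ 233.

2887/76

√1443 = [37; 1, 74, …] (period length 2).
Convergents:
  p_0/q_0 = 37/1
  p_1/q_1 = 38/1
  p_2/q_2 = 2849/75
  p_3/q_3 = 2887/76
  p_4/q_4 = 216487/5699
q_3 = 76 ≤ 233 < 5699 = q_4, so the answer is 2887/76.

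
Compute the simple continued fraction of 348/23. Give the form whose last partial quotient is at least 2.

[15; 7, 1, 2]

348 = 15·23 + 3
23 = 7·3 + 2
3 = 1·2 + 1
2 = 2·1 + 0  (stop)
So 348/23 = [15; 7, 1, 2].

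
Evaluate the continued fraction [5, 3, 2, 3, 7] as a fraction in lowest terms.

Fold from the inside: start with 7/1.
  3 + 1/7 = 22/7
  2 + 7/22 = 51/22
  3 + 22/51 = 175/51
  5 + 51/175 = 926/175

926/175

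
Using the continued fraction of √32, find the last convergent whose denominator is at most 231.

√32 = [5; 1, 1, 1, 10, …] (period length 4).
Convergents:
  p_0/q_0 = 5/1
  p_1/q_1 = 6/1
  p_2/q_2 = 11/2
  p_3/q_3 = 17/3
  p_4/q_4 = 181/32
  p_5/q_5 = 198/35
  p_6/q_6 = 379/67
  p_7/q_7 = 577/102
  p_8/q_8 = 6149/1087
q_7 = 102 ≤ 231 < 1087 = q_8, so the answer is 577/102.

577/102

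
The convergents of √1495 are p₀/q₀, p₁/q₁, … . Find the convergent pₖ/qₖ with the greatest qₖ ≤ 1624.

√1495 = [38; 1, 1, 1, 76, …] (period length 4).
Convergents:
  p_0/q_0 = 38/1
  p_1/q_1 = 39/1
  p_2/q_2 = 77/2
  p_3/q_3 = 116/3
  p_4/q_4 = 8893/230
  p_5/q_5 = 9009/233
  p_6/q_6 = 17902/463
  p_7/q_7 = 26911/696
  p_8/q_8 = 2063138/53359
q_7 = 696 ≤ 1624 < 53359 = q_8, so the answer is 26911/696.

26911/696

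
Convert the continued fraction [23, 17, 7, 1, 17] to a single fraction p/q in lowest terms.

Using pₖ = aₖpₖ₋₁ + pₖ₋₂ and qₖ = aₖqₖ₋₁ + qₖ₋₂:
  k=0: a=23, p=23, q=1
  k=1: a=17, p=392, q=17
  k=2: a=7, p=2767, q=120
  k=3: a=1, p=3159, q=137
  k=4: a=17, p=56470, q=2449

56470/2449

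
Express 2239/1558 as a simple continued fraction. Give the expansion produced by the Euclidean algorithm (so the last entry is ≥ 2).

[1; 2, 3, 2, 9, 3, 3]

2239 = 1*1558 + 681
1558 = 2*681 + 196
681 = 3*196 + 93
196 = 2*93 + 10
93 = 9*10 + 3
10 = 3*3 + 1
3 = 3*1 + 0  (stop)
So 2239/1558 = [1; 2, 3, 2, 9, 3, 3].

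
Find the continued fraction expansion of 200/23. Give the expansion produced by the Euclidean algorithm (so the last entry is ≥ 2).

[8; 1, 2, 3, 2]

200 = 8*23 + 16
23 = 1*16 + 7
16 = 2*7 + 2
7 = 3*2 + 1
2 = 2*1 + 0  (stop)
So 200/23 = [8; 1, 2, 3, 2].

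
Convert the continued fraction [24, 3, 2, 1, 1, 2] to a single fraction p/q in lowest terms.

Using pₖ = aₖpₖ₋₁ + pₖ₋₂ and qₖ = aₖqₖ₋₁ + qₖ₋₂:
  k=0: a=24, p=24, q=1
  k=1: a=3, p=73, q=3
  k=2: a=2, p=170, q=7
  k=3: a=1, p=243, q=10
  k=4: a=1, p=413, q=17
  k=5: a=2, p=1069, q=44

1069/44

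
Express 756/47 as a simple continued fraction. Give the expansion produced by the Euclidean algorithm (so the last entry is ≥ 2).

756 = 16×47 + 4
47 = 11×4 + 3
4 = 1×3 + 1
3 = 3×1 + 0  (stop)
So 756/47 = [16; 11, 1, 3].

[16; 11, 1, 3]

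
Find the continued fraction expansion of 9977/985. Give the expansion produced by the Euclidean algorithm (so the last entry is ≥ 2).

[10; 7, 1, 3, 10, 3]

9977 = 10×985 + 127
985 = 7×127 + 96
127 = 1×96 + 31
96 = 3×31 + 3
31 = 10×3 + 1
3 = 3×1 + 0  (stop)
So 9977/985 = [10; 7, 1, 3, 10, 3].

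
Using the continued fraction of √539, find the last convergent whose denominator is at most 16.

325/14

√539 = [23; 4, 1, 1, 1, 1, 1, 4, 46, …] (period length 8).
Convergents:
  p_0/q_0 = 23/1
  p_1/q_1 = 93/4
  p_2/q_2 = 116/5
  p_3/q_3 = 209/9
  p_4/q_4 = 325/14
  p_5/q_5 = 534/23
q_4 = 14 ≤ 16 < 23 = q_5, so the answer is 325/14.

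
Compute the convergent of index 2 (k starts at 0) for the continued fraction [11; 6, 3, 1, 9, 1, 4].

Using pₖ = aₖpₖ₋₁ + pₖ₋₂, qₖ = aₖqₖ₋₁ + qₖ₋₂ (with p₋₁=1, p₋₂=0, q₋₁=0, q₋₂=1):
  k=0: a=11, p=11, q=1
  k=1: a=6, p=67, q=6
  k=2: a=3, p=212, q=19

212/19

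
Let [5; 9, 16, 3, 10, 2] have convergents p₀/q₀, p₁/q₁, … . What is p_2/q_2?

741/145

Using pₖ = aₖpₖ₋₁ + pₖ₋₂, qₖ = aₖqₖ₋₁ + qₖ₋₂ (with p₋₁=1, p₋₂=0, q₋₁=0, q₋₂=1):
  k=0: a=5, p=5, q=1
  k=1: a=9, p=46, q=9
  k=2: a=16, p=741, q=145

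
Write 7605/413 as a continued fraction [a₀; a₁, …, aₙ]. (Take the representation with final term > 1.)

[18; 2, 2, 2, 2, 4, 3]

7605 = 18×413 + 171
413 = 2×171 + 71
171 = 2×71 + 29
71 = 2×29 + 13
29 = 2×13 + 3
13 = 4×3 + 1
3 = 3×1 + 0  (stop)
So 7605/413 = [18; 2, 2, 2, 2, 4, 3].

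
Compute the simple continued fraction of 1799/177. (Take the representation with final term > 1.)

[10; 6, 9, 1, 2]

1799 = 10×177 + 29
177 = 6×29 + 3
29 = 9×3 + 2
3 = 1×2 + 1
2 = 2×1 + 0  (stop)
So 1799/177 = [10; 6, 9, 1, 2].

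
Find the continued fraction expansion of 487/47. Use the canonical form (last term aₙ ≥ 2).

[10; 2, 1, 3, 4]

487 = 10*47 + 17
47 = 2*17 + 13
17 = 1*13 + 4
13 = 3*4 + 1
4 = 4*1 + 0  (stop)
So 487/47 = [10; 2, 1, 3, 4].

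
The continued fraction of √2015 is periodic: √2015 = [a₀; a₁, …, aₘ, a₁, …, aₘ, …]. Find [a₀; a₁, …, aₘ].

[44; 1, 7, 1, 88]

a₀ = ⌊√2015⌋ = 44.
With m₀=0, d₀=1 and mₖ₊₁ = dₖaₖ − mₖ, dₖ₊₁ = (n − mₖ₊₁²)/dₖ, aₖ₊₁ = ⌊(a₀+mₖ₊₁)/dₖ₊₁⌋:
  k=1: m=44, d=79, a=1
  k=2: m=35, d=10, a=7
  k=3: m=35, d=79, a=1
  k=4: m=44, d=1, a=88
d=1 and a=2a₀=88 at k=4, so the next step gives (m, d) = (44, 79) again — its k=1 value — and the period has length 4.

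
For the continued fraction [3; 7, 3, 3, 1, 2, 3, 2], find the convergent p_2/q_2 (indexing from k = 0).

Using pₖ = aₖpₖ₋₁ + pₖ₋₂, qₖ = aₖqₖ₋₁ + qₖ₋₂ (with p₋₁=1, p₋₂=0, q₋₁=0, q₋₂=1):
  k=0: a=3, p=3, q=1
  k=1: a=7, p=22, q=7
  k=2: a=3, p=69, q=22

69/22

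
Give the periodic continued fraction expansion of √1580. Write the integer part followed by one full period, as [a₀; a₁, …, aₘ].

a₀ = ⌊√1580⌋ = 39.
With m₀=0, d₀=1 and mₖ₊₁ = dₖaₖ − mₖ, dₖ₊₁ = (n − mₖ₊₁²)/dₖ, aₖ₊₁ = ⌊(a₀+mₖ₊₁)/dₖ₊₁⌋:
  k=1: m=39, d=59, a=1
  k=2: m=20, d=20, a=2
  k=3: m=20, d=59, a=1
  k=4: m=39, d=1, a=78
d=1 and a=2a₀=78 at k=4, so the next step gives (m, d) = (39, 59) again — its k=1 value — and the period has length 4.

[39; 1, 2, 1, 78]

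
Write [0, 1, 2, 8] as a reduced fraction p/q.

Fold from the inside: start with 8/1.
  2 + 1/8 = 17/8
  1 + 8/17 = 25/17
  0 + 17/25 = 17/25

17/25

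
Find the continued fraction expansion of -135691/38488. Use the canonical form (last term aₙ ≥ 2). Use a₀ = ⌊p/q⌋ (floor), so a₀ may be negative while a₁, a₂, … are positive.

[-4; 2, 9, 3, 2, 7, 6, 6]

-135691 = -4·38488 + 18261
38488 = 2·18261 + 1966
18261 = 9·1966 + 567
1966 = 3·567 + 265
567 = 2·265 + 37
265 = 7·37 + 6
37 = 6·6 + 1
6 = 6·1 + 0  (stop)
So -135691/38488 = [-4; 2, 9, 3, 2, 7, 6, 6].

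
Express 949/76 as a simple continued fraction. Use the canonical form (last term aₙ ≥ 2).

[12; 2, 18, 2]

949 = 12*76 + 37
76 = 2*37 + 2
37 = 18*2 + 1
2 = 2*1 + 0  (stop)
So 949/76 = [12; 2, 18, 2].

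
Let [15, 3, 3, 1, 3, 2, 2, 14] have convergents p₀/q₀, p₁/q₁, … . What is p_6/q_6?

Using pₖ = aₖpₖ₋₁ + pₖ₋₂, qₖ = aₖqₖ₋₁ + qₖ₋₂ (with p₋₁=1, p₋₂=0, q₋₁=0, q₋₂=1):
  k=0: a=15, p=15, q=1
  k=1: a=3, p=46, q=3
  k=2: a=3, p=153, q=10
  k=3: a=1, p=199, q=13
  k=4: a=3, p=750, q=49
  k=5: a=2, p=1699, q=111
  k=6: a=2, p=4148, q=271

4148/271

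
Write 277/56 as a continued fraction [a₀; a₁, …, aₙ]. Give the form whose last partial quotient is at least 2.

277 = 4·56 + 53
56 = 1·53 + 3
53 = 17·3 + 2
3 = 1·2 + 1
2 = 2·1 + 0  (stop)
So 277/56 = [4; 1, 17, 1, 2].

[4; 1, 17, 1, 2]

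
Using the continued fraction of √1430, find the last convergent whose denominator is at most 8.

189/5

√1430 = [37; 1, 4, 2, 2, 2, 4, 1, 74, …] (period length 8).
Convergents:
  p_0/q_0 = 37/1
  p_1/q_1 = 38/1
  p_2/q_2 = 189/5
  p_3/q_3 = 416/11
q_2 = 5 ≤ 8 < 11 = q_3, so the answer is 189/5.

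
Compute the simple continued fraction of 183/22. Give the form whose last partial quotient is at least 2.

[8; 3, 7]

183 = 8×22 + 7
22 = 3×7 + 1
7 = 7×1 + 0  (stop)
So 183/22 = [8; 3, 7].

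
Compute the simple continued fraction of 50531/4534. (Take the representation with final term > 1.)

50531 = 11*4534 + 657
4534 = 6*657 + 592
657 = 1*592 + 65
592 = 9*65 + 7
65 = 9*7 + 2
7 = 3*2 + 1
2 = 2*1 + 0  (stop)
So 50531/4534 = [11; 6, 1, 9, 9, 3, 2].

[11; 6, 1, 9, 9, 3, 2]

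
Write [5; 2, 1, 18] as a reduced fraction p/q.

299/56

Fold from the inside: start with 18/1.
  1 + 1/18 = 19/18
  2 + 18/19 = 56/19
  5 + 19/56 = 299/56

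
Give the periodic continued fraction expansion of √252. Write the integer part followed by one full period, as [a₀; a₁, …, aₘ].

a₀ = ⌊√252⌋ = 15.
With m₀=0, d₀=1 and mₖ₊₁ = dₖaₖ − mₖ, dₖ₊₁ = (n − mₖ₊₁²)/dₖ, aₖ₊₁ = ⌊(a₀+mₖ₊₁)/dₖ₊₁⌋:
  k=1: m=15, d=27, a=1
  k=2: m=12, d=4, a=6
  k=3: m=12, d=27, a=1
  k=4: m=15, d=1, a=30
d=1 and a=2a₀=30 at k=4, so the next step gives (m, d) = (15, 27) again — its k=1 value — and the period has length 4.

[15; 1, 6, 1, 30]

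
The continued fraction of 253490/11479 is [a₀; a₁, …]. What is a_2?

253490 = 22·11479 + 952   →  a_0 = 22
11479 = 12·952 + 55   →  a_1 = 12
952 = 17·55 + 17   →  a_2 = 17

17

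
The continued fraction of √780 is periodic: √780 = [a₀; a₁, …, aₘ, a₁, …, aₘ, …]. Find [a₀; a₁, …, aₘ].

[27; 1, 12, 1, 54]

a₀ = ⌊√780⌋ = 27.
With m₀=0, d₀=1 and mₖ₊₁ = dₖaₖ − mₖ, dₖ₊₁ = (n − mₖ₊₁²)/dₖ, aₖ₊₁ = ⌊(a₀+mₖ₊₁)/dₖ₊₁⌋:
  k=1: m=27, d=51, a=1
  k=2: m=24, d=4, a=12
  k=3: m=24, d=51, a=1
  k=4: m=27, d=1, a=54
d=1 and a=2a₀=54 at k=4, so the next step gives (m, d) = (27, 51) again — its k=1 value — and the period has length 4.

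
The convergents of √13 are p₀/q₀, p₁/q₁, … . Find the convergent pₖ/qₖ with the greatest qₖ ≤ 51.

√13 = [3; 1, 1, 1, 1, 6, …] (period length 5).
Convergents:
  p_0/q_0 = 3/1
  p_1/q_1 = 4/1
  p_2/q_2 = 7/2
  p_3/q_3 = 11/3
  p_4/q_4 = 18/5
  p_5/q_5 = 119/33
  p_6/q_6 = 137/38
  p_7/q_7 = 256/71
q_6 = 38 ≤ 51 < 71 = q_7, so the answer is 137/38.

137/38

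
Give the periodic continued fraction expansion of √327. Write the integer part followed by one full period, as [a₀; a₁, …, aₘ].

a₀ = ⌊√327⌋ = 18.

[18; 12, 36]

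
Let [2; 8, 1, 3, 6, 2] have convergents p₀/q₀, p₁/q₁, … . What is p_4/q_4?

Using pₖ = aₖpₖ₋₁ + pₖ₋₂, qₖ = aₖqₖ₋₁ + qₖ₋₂ (with p₋₁=1, p₋₂=0, q₋₁=0, q₋₂=1):
  k=0: a=2, p=2, q=1
  k=1: a=8, p=17, q=8
  k=2: a=1, p=19, q=9
  k=3: a=3, p=74, q=35
  k=4: a=6, p=463, q=219

463/219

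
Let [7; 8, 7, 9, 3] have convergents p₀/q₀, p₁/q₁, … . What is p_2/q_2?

Using pₖ = aₖpₖ₋₁ + pₖ₋₂, qₖ = aₖqₖ₋₁ + qₖ₋₂ (with p₋₁=1, p₋₂=0, q₋₁=0, q₋₂=1):
  k=0: a=7, p=7, q=1
  k=1: a=8, p=57, q=8
  k=2: a=7, p=406, q=57

406/57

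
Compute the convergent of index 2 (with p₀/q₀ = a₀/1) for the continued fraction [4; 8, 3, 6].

Using pₖ = aₖpₖ₋₁ + pₖ₋₂, qₖ = aₖqₖ₋₁ + qₖ₋₂ (with p₋₁=1, p₋₂=0, q₋₁=0, q₋₂=1):
  k=0: a=4, p=4, q=1
  k=1: a=8, p=33, q=8
  k=2: a=3, p=103, q=25

103/25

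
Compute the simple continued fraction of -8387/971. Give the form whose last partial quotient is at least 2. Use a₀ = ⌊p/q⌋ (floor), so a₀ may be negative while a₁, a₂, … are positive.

[-9; 2, 1, 3, 7, 12]

-8387 = -9×971 + 352
971 = 2×352 + 267
352 = 1×267 + 85
267 = 3×85 + 12
85 = 7×12 + 1
12 = 12×1 + 0  (stop)
So -8387/971 = [-9; 2, 1, 3, 7, 12].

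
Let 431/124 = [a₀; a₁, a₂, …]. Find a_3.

1

431 = 3·124 + 59   →  a_0 = 3
124 = 2·59 + 6   →  a_1 = 2
59 = 9·6 + 5   →  a_2 = 9
6 = 1·5 + 1   →  a_3 = 1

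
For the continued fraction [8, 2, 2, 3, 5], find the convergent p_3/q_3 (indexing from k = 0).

Using pₖ = aₖpₖ₋₁ + pₖ₋₂, qₖ = aₖqₖ₋₁ + qₖ₋₂ (with p₋₁=1, p₋₂=0, q₋₁=0, q₋₂=1):
  k=0: a=8, p=8, q=1
  k=1: a=2, p=17, q=2
  k=2: a=2, p=42, q=5
  k=3: a=3, p=143, q=17

143/17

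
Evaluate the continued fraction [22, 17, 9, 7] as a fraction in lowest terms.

Fold from the inside: start with 7/1.
  9 + 1/7 = 64/7
  17 + 7/64 = 1095/64
  22 + 64/1095 = 24154/1095

24154/1095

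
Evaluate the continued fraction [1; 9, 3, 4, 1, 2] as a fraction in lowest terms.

Using pₖ = aₖpₖ₋₁ + pₖ₋₂ and qₖ = aₖqₖ₋₁ + qₖ₋₂:
  k=0: a=1, p=1, q=1
  k=1: a=9, p=10, q=9
  k=2: a=3, p=31, q=28
  k=3: a=4, p=134, q=121
  k=4: a=1, p=165, q=149
  k=5: a=2, p=464, q=419

464/419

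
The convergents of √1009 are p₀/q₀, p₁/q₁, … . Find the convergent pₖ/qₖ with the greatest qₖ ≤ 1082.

33893/1067

√1009 = [31; 1, 3, 3, 1, 62, …] (period length 5).
Convergents:
  p_0/q_0 = 31/1
  p_1/q_1 = 32/1
  p_2/q_2 = 127/4
  p_3/q_3 = 413/13
  p_4/q_4 = 540/17
  p_5/q_5 = 33893/1067
  p_6/q_6 = 34433/1084
q_5 = 1067 ≤ 1082 < 1084 = q_6, so the answer is 33893/1067.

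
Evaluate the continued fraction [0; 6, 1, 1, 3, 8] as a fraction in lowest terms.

58/381

Fold from the inside: start with 8/1.
  3 + 1/8 = 25/8
  1 + 8/25 = 33/25
  1 + 25/33 = 58/33
  6 + 33/58 = 381/58
  0 + 58/381 = 58/381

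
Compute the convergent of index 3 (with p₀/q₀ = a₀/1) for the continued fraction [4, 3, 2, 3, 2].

103/24

Using pₖ = aₖpₖ₋₁ + pₖ₋₂, qₖ = aₖqₖ₋₁ + qₖ₋₂ (with p₋₁=1, p₋₂=0, q₋₁=0, q₋₂=1):
  k=0: a=4, p=4, q=1
  k=1: a=3, p=13, q=3
  k=2: a=2, p=30, q=7
  k=3: a=3, p=103, q=24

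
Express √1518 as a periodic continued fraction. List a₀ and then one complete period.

[38; 1, 24, 1, 76]

a₀ = ⌊√1518⌋ = 38.
With m₀=0, d₀=1 and mₖ₊₁ = dₖaₖ − mₖ, dₖ₊₁ = (n − mₖ₊₁²)/dₖ, aₖ₊₁ = ⌊(a₀+mₖ₊₁)/dₖ₊₁⌋:
  k=1: m=38, d=74, a=1
  k=2: m=36, d=3, a=24
  k=3: m=36, d=74, a=1
  k=4: m=38, d=1, a=76
d=1 and a=2a₀=76 at k=4, so the next step gives (m, d) = (38, 74) again — its k=1 value — and the period has length 4.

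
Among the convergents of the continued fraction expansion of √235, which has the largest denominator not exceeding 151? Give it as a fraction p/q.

1395/91

√235 = [15; 3, 30, …] (period length 2).
Convergents:
  p_0/q_0 = 15/1
  p_1/q_1 = 46/3
  p_2/q_2 = 1395/91
  p_3/q_3 = 4231/276
q_2 = 91 ≤ 151 < 276 = q_3, so the answer is 1395/91.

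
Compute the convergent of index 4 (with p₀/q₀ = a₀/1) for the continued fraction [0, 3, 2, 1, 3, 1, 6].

11/37

Using pₖ = aₖpₖ₋₁ + pₖ₋₂, qₖ = aₖqₖ₋₁ + qₖ₋₂ (with p₋₁=1, p₋₂=0, q₋₁=0, q₋₂=1):
  k=0: a=0, p=0, q=1
  k=1: a=3, p=1, q=3
  k=2: a=2, p=2, q=7
  k=3: a=1, p=3, q=10
  k=4: a=3, p=11, q=37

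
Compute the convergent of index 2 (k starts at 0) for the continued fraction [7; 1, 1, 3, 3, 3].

Using pₖ = aₖpₖ₋₁ + pₖ₋₂, qₖ = aₖqₖ₋₁ + qₖ₋₂ (with p₋₁=1, p₋₂=0, q₋₁=0, q₋₂=1):
  k=0: a=7, p=7, q=1
  k=1: a=1, p=8, q=1
  k=2: a=1, p=15, q=2

15/2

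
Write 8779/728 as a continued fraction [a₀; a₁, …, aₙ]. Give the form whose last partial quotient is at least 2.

[12; 16, 1, 13, 3]

8779 = 12·728 + 43
728 = 16·43 + 40
43 = 1·40 + 3
40 = 13·3 + 1
3 = 3·1 + 0  (stop)
So 8779/728 = [12; 16, 1, 13, 3].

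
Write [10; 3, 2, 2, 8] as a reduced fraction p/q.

Fold from the inside: start with 8/1.
  2 + 1/8 = 17/8
  2 + 8/17 = 42/17
  3 + 17/42 = 143/42
  10 + 42/143 = 1472/143

1472/143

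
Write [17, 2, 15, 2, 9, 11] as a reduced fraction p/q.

117862/6741

Using pₖ = aₖpₖ₋₁ + pₖ₋₂ and qₖ = aₖqₖ₋₁ + qₖ₋₂:
  k=0: a=17, p=17, q=1
  k=1: a=2, p=35, q=2
  k=2: a=15, p=542, q=31
  k=3: a=2, p=1119, q=64
  k=4: a=9, p=10613, q=607
  k=5: a=11, p=117862, q=6741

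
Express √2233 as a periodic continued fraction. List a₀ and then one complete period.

a₀ = ⌊√2233⌋ = 47.
With m₀=0, d₀=1 and mₖ₊₁ = dₖaₖ − mₖ, dₖ₊₁ = (n − mₖ₊₁²)/dₖ, aₖ₊₁ = ⌊(a₀+mₖ₊₁)/dₖ₊₁⌋:
  k=1: m=47, d=24, a=3
  k=2: m=25, d=67, a=1
  k=3: m=42, d=7, a=12
  k=4: m=42, d=67, a=1
  k=5: m=25, d=24, a=3
  k=6: m=47, d=1, a=94
d=1 and a=2a₀=94 at k=6, so the next step gives (m, d) = (47, 24) again — its k=1 value — and the period has length 6.

[47; 3, 1, 12, 1, 3, 94]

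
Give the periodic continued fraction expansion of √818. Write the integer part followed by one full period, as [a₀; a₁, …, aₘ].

a₀ = ⌊√818⌋ = 28.

[28; 1, 1, 1, 1, 56]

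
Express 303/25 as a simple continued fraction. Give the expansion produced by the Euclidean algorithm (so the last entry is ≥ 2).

[12; 8, 3]

303 = 12·25 + 3
25 = 8·3 + 1
3 = 3·1 + 0  (stop)
So 303/25 = [12; 8, 3].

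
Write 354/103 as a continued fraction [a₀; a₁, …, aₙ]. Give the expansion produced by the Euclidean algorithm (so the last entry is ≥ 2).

[3; 2, 3, 2, 6]

354 = 3·103 + 45
103 = 2·45 + 13
45 = 3·13 + 6
13 = 2·6 + 1
6 = 6·1 + 0  (stop)
So 354/103 = [3; 2, 3, 2, 6].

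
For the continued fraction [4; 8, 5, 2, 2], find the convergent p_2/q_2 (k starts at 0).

Using pₖ = aₖpₖ₋₁ + pₖ₋₂, qₖ = aₖqₖ₋₁ + qₖ₋₂ (with p₋₁=1, p₋₂=0, q₋₁=0, q₋₂=1):
  k=0: a=4, p=4, q=1
  k=1: a=8, p=33, q=8
  k=2: a=5, p=169, q=41

169/41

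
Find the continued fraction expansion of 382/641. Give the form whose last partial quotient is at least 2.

[0; 1, 1, 2, 9, 2, 6]

382 = 0·641 + 382
641 = 1·382 + 259
382 = 1·259 + 123
259 = 2·123 + 13
123 = 9·13 + 6
13 = 2·6 + 1
6 = 6·1 + 0  (stop)
So 382/641 = [0; 1, 1, 2, 9, 2, 6].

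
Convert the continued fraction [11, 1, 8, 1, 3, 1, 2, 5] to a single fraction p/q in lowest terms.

Fold from the inside: start with 5/1.
  2 + 1/5 = 11/5
  1 + 5/11 = 16/11
  3 + 11/16 = 59/16
  1 + 16/59 = 75/59
  8 + 59/75 = 659/75
  1 + 75/659 = 734/659
  11 + 659/734 = 8733/734

8733/734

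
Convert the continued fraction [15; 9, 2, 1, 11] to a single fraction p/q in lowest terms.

4940/327

Using pₖ = aₖpₖ₋₁ + pₖ₋₂ and qₖ = aₖqₖ₋₁ + qₖ₋₂:
  k=0: a=15, p=15, q=1
  k=1: a=9, p=136, q=9
  k=2: a=2, p=287, q=19
  k=3: a=1, p=423, q=28
  k=4: a=11, p=4940, q=327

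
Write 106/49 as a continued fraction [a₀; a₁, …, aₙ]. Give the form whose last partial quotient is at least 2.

[2; 6, 8]

106 = 2*49 + 8
49 = 6*8 + 1
8 = 8*1 + 0  (stop)
So 106/49 = [2; 6, 8].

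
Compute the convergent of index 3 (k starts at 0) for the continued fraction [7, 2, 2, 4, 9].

163/22

Using pₖ = aₖpₖ₋₁ + pₖ₋₂, qₖ = aₖqₖ₋₁ + qₖ₋₂ (with p₋₁=1, p₋₂=0, q₋₁=0, q₋₂=1):
  k=0: a=7, p=7, q=1
  k=1: a=2, p=15, q=2
  k=2: a=2, p=37, q=5
  k=3: a=4, p=163, q=22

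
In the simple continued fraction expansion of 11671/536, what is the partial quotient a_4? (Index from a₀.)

3

11671 = 21·536 + 415   →  a_0 = 21
536 = 1·415 + 121   →  a_1 = 1
415 = 3·121 + 52   →  a_2 = 3
121 = 2·52 + 17   →  a_3 = 2
52 = 3·17 + 1   →  a_4 = 3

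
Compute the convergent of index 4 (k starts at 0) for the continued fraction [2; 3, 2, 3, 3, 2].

181/79

Using pₖ = aₖpₖ₋₁ + pₖ₋₂, qₖ = aₖqₖ₋₁ + qₖ₋₂ (with p₋₁=1, p₋₂=0, q₋₁=0, q₋₂=1):
  k=0: a=2, p=2, q=1
  k=1: a=3, p=7, q=3
  k=2: a=2, p=16, q=7
  k=3: a=3, p=55, q=24
  k=4: a=3, p=181, q=79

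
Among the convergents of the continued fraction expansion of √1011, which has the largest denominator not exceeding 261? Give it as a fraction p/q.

√1011 = [31; 1, 3, 1, 9, 1, 3, 1, 62, …] (period length 8).
Convergents:
  p_0/q_0 = 31/1
  p_1/q_1 = 32/1
  p_2/q_2 = 127/4
  p_3/q_3 = 159/5
  p_4/q_4 = 1558/49
  p_5/q_5 = 1717/54
  p_6/q_6 = 6709/211
  p_7/q_7 = 8426/265
q_6 = 211 ≤ 261 < 265 = q_7, so the answer is 6709/211.

6709/211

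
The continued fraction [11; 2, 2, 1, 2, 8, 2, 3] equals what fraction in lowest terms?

Using pₖ = aₖpₖ₋₁ + pₖ₋₂ and qₖ = aₖqₖ₋₁ + qₖ₋₂:
  k=0: a=11, p=11, q=1
  k=1: a=2, p=23, q=2
  k=2: a=2, p=57, q=5
  k=3: a=1, p=80, q=7
  k=4: a=2, p=217, q=19
  k=5: a=8, p=1816, q=159
  k=6: a=2, p=3849, q=337
  k=7: a=3, p=13363, q=1170

13363/1170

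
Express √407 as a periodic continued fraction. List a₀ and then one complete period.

[20; 5, 1, 2, 1, 5, 40]

a₀ = ⌊√407⌋ = 20.
With m₀=0, d₀=1 and mₖ₊₁ = dₖaₖ − mₖ, dₖ₊₁ = (n − mₖ₊₁²)/dₖ, aₖ₊₁ = ⌊(a₀+mₖ₊₁)/dₖ₊₁⌋:
  k=1: m=20, d=7, a=5
  k=2: m=15, d=26, a=1
  k=3: m=11, d=11, a=2
  k=4: m=11, d=26, a=1
  k=5: m=15, d=7, a=5
  k=6: m=20, d=1, a=40
d=1 and a=2a₀=40 at k=6, so the next step gives (m, d) = (20, 7) again — its k=1 value — and the period has length 6.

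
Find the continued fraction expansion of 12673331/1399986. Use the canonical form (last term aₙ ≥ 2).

12673331 = 9×1399986 + 73457
1399986 = 19×73457 + 4303
73457 = 17×4303 + 306
4303 = 14×306 + 19
306 = 16×19 + 2
19 = 9×2 + 1
2 = 2×1 + 0  (stop)
So 12673331/1399986 = [9; 19, 17, 14, 16, 9, 2].

[9; 19, 17, 14, 16, 9, 2]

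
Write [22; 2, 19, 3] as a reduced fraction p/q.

Using pₖ = aₖpₖ₋₁ + pₖ₋₂ and qₖ = aₖqₖ₋₁ + qₖ₋₂:
  k=0: a=22, p=22, q=1
  k=1: a=2, p=45, q=2
  k=2: a=19, p=877, q=39
  k=3: a=3, p=2676, q=119

2676/119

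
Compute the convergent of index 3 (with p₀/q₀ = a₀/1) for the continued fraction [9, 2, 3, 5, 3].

Using pₖ = aₖpₖ₋₁ + pₖ₋₂, qₖ = aₖqₖ₋₁ + qₖ₋₂ (with p₋₁=1, p₋₂=0, q₋₁=0, q₋₂=1):
  k=0: a=9, p=9, q=1
  k=1: a=2, p=19, q=2
  k=2: a=3, p=66, q=7
  k=3: a=5, p=349, q=37

349/37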